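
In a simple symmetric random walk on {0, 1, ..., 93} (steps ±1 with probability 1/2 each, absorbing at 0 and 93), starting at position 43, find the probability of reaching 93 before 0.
P(hit 93 before 0) = 43/93

Let u_k = P(hit 93 before 0 | start at k). Then u_0 = 0, u_93 = 1, and u_k = u_{k-1}/2 + u_{k+1}/2 for 1 ≤ k ≤ 92. This harmonic recurrence is solved by u_k = k/93, giving u_43 = 43/93.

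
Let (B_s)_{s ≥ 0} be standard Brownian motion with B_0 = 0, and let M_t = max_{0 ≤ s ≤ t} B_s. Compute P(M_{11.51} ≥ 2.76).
P(M_{11.51} ≥ 2.76) = 2·P(B_{11.51} ≥ 2.76) = 2(1 − Φ(2.76/√11.51)) ≈ 0.4159

By the reflection principle for Brownian motion, P(M_t ≥ a) = 2 · P(B_t ≥ a) for a ≥ 0. Since B_t ~ N(0, t), P(B_t ≥ 2.76) = 1 − Φ(2.76/√t) = 1 − Φ(2.76/√11.51) = 1 − Φ(0.8135). So
  P(M_{11.51} ≥ 2.76) = 2(1 − Φ(0.8135)) ≈ 0.4159.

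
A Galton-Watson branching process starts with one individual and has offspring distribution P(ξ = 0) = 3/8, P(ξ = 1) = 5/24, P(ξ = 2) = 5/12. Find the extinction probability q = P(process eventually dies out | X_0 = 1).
q = 9/10

The pgf is f(s) = 3/8 + 5/24·s + 5/12·s². The extinction probability q is the smallest fixed point of f in [0, 1]. Setting s = f(s):
  5/12·s² + (5/24 − 1)·s + 3/8 = 0
  5/12·s² − (3/8 + 5/12)·s + 3/8 = 0
which factors as (s − 1)·(5/12·s − 3/8) = 0, giving roots s = 1 and s = (3/8)/(5/12) = 9/10.
Mean offspring μ = 5/24 + 2·5/12 = 25/24 > 1 (supercritical), so q < 1. The extinction probability is the smaller root: q = (3/8)/(5/12) = 9/10.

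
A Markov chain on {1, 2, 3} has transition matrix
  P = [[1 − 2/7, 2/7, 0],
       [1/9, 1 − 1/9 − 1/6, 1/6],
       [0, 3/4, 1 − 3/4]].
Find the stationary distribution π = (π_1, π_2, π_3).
π = (7/29, 18/29, 4/29)

This is a birth-death chain on three states, which satisfies detailed balance: π_1 · P_{12} = π_2 · P_{21} and π_2 · P_{23} = π_3 · P_{32}.
From π_1 · 2/7 = π_2 · 1/9: π_2/π_1 = (2/7)/(1/9) = 18/7.
From π_2 · 1/6 = π_3 · 3/4: π_3/π_2 = (1/6)/(3/4) = 2/9.
Take π_1 proportional to 1; then unnormalized π = (1, 18/7, 4/7). Normalize by dividing by the sum 29/7:
  π = (7/29, 18/29, 4/29).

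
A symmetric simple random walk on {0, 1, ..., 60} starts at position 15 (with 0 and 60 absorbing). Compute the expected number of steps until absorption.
E[τ | X_0 = 15] = 675

Let v_k = E[τ | X_0 = k]. Boundary: v_0 = v_60 = 0. Recurrence: v_k = 1 + (v_{k-1} + v_{k+1})/2 for 1 ≤ k ≤ 59. The particular solution to v_k − (v_{k-1} + v_{k+1})/2 = 1 is v_k = −k^2. Adding homogeneous solution A + B k and matching boundaries gives v_k = k (60 − k). Substituting k = 15: v_15 = 15 · 45 = 675.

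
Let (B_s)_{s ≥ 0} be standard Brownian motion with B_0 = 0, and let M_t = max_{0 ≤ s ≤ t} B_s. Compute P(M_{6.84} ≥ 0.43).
P(M_{6.84} ≥ 0.43) = 2·P(B_{6.84} ≥ 0.43) = 2(1 − Φ(0.43/√6.84)) ≈ 0.8694

By the reflection principle for Brownian motion, P(M_t ≥ a) = 2 · P(B_t ≥ a) for a ≥ 0. Since B_t ~ N(0, t), P(B_t ≥ 0.43) = 1 − Φ(0.43/√t) = 1 − Φ(0.43/√6.84) = 1 − Φ(0.1644). So
  P(M_{6.84} ≥ 0.43) = 2(1 − Φ(0.1644)) ≈ 0.8694.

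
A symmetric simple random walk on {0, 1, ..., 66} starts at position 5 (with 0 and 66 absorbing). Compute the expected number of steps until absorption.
E[τ | X_0 = 5] = 305

Let v_k = E[τ | X_0 = k]. Boundary: v_0 = v_66 = 0. Recurrence: v_k = 1 + (v_{k-1} + v_{k+1})/2 for 1 ≤ k ≤ 65. The particular solution to v_k − (v_{k-1} + v_{k+1})/2 = 1 is v_k = −k^2. Adding homogeneous solution A + B k and matching boundaries gives v_k = k (66 − k). Substituting k = 5: v_5 = 5 · 61 = 305.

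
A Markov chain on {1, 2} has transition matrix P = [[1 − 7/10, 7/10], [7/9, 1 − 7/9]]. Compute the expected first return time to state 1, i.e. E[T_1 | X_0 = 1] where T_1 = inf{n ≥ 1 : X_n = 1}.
E[T_1 | X_0 = 1] = 1/π_1 = 19/10

For an irreducible recurrent Markov chain with stationary distribution π, E[T_i | X_0 = i] = 1/π_i (Kac's formula). Here π_1 = (7/9)/(7/10 + 7/9) = (7/9)/(133/90) = 10/19, so E[T_1 | X_0 = 1] = 1/π_1 = (7/10 + 7/9)/(7/9) = (133/90)/(7/9) = 19/10.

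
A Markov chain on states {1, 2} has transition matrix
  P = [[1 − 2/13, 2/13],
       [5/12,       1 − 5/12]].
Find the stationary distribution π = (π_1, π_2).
π_1 = 65/89, π_2 = 24/89

Solve πP = π with π_1 + π_2 = 1. From πP = π: π_1 · (1 − 2/13) + π_2 · 5/12 = π_1 ⇒ π_2 · 5/12 = π_1 · 2/13 ⇒ π_2/π_1 = (2/13)/(5/12) = 24/65. Together with π_1 + π_2 = 1:
  π_1 = (5/12)/(2/13 + 5/12) = (5/12)/(89/156) = 65/89,
  π_2 = (2/13)/(2/13 + 5/12) = (2/13)/(89/156) = 24/89.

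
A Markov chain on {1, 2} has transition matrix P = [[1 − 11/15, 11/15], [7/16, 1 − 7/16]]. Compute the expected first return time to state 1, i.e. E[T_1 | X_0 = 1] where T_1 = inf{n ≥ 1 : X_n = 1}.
E[T_1 | X_0 = 1] = 1/π_1 = 281/105

For an irreducible recurrent Markov chain with stationary distribution π, E[T_i | X_0 = i] = 1/π_i (Kac's formula). Here π_1 = (7/16)/(11/15 + 7/16) = (7/16)/(281/240) = 105/281, so E[T_1 | X_0 = 1] = 1/π_1 = (11/15 + 7/16)/(7/16) = (281/240)/(7/16) = 281/105.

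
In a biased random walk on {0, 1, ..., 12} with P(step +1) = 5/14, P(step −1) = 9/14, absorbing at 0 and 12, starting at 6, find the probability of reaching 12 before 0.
P(hit 12 before 0) = (1 − (9/5)^6) / (1 − (9/5)^12) = 15625/547066

Let u_k denote P(reach 12 before 0 | start at k). Boundary: u_0 = 0, u_12 = 1. Recurrence: u_k = 5/14·u_{k+1} + 9/14·u_{k-1} for 1 ≤ k ≤ 11. Try u_k = A + B·r^k with r = q/p = (9/14)/(5/14) = 9/5. Substitution satisfies the recurrence; boundary conditions give:
  u_k = (1 − r^k) / (1 − r^N) = (1 − (9/5)^6) / (1 − (9/5)^12) = 15625/547066.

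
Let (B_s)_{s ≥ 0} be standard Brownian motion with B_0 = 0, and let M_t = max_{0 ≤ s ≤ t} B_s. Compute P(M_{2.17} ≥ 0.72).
P(M_{2.17} ≥ 0.72) = 2·P(B_{2.17} ≥ 0.72) = 2(1 − Φ(0.72/√2.17)) ≈ 0.6250

By the reflection principle for Brownian motion, P(M_t ≥ a) = 2 · P(B_t ≥ a) for a ≥ 0. Since B_t ~ N(0, t), P(B_t ≥ 0.72) = 1 − Φ(0.72/√t) = 1 − Φ(0.72/√2.17) = 1 − Φ(0.4888). So
  P(M_{2.17} ≥ 0.72) = 2(1 − Φ(0.4888)) ≈ 0.6250.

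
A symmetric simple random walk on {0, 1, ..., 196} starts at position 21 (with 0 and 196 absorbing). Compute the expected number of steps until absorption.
E[τ | X_0 = 21] = 3675

Let v_k = E[τ | X_0 = k]. Boundary: v_0 = v_196 = 0. Recurrence: v_k = 1 + (v_{k-1} + v_{k+1})/2 for 1 ≤ k ≤ 195. The particular solution to v_k − (v_{k-1} + v_{k+1})/2 = 1 is v_k = −k^2. Adding homogeneous solution A + B k and matching boundaries gives v_k = k (196 − k). Substituting k = 21: v_21 = 21 · 175 = 3675.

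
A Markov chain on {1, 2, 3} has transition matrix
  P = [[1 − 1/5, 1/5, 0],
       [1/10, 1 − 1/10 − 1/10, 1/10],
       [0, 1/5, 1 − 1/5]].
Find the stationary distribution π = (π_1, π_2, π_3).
π = (1/4, 1/2, 1/4)

This is a birth-death chain on three states, which satisfies detailed balance: π_1 · P_{12} = π_2 · P_{21} and π_2 · P_{23} = π_3 · P_{32}.
From π_1 · 1/5 = π_2 · 1/10: π_2/π_1 = (1/5)/(1/10) = 2.
From π_2 · 1/10 = π_3 · 1/5: π_3/π_2 = (1/10)/(1/5) = 1/2.
Take π_1 proportional to 1; then unnormalized π = (1, 2, 1). Normalize by dividing by the sum 4:
  π = (1/4, 1/2, 1/4).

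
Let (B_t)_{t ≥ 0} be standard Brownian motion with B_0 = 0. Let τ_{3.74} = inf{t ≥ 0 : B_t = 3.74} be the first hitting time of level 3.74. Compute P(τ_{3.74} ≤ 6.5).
P(τ_{3.74} ≤ 6.5) = 2(1 − Φ(3.74/√6.5)) = 2(1 − Φ(1.4669)) ≈ 0.1424

By the reflection principle for standard BM, P(τ_b ≤ t) = 2 · P(B_t ≥ b). Since B_t ~ N(0, t), P(B_t ≥ 3.74) = 1 − Φ(3.74/√t) = 1 − Φ(3.74/√6.5) = 1 − Φ(1.4669) ≈ 0.07120. Doubling: P(τ_{3.74} ≤ 6.5) ≈ 2 · 0.07120 = 0.14240 ≈ 0.1424.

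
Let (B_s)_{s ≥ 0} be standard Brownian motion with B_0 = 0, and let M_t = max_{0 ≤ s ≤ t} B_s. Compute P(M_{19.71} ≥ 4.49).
P(M_{19.71} ≥ 4.49) = 2·P(B_{19.71} ≥ 4.49) = 2(1 − Φ(4.49/√19.71)) ≈ 0.3118

By the reflection principle for Brownian motion, P(M_t ≥ a) = 2 · P(B_t ≥ a) for a ≥ 0. Since B_t ~ N(0, t), P(B_t ≥ 4.49) = 1 − Φ(4.49/√t) = 1 − Φ(4.49/√19.71) = 1 − Φ(1.0114). So
  P(M_{19.71} ≥ 4.49) = 2(1 − Φ(1.0114)) ≈ 0.3118.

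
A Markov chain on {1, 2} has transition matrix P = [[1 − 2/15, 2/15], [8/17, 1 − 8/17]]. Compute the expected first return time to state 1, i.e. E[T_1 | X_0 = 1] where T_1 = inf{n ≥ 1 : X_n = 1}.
E[T_1 | X_0 = 1] = 1/π_1 = 77/60

For an irreducible recurrent Markov chain with stationary distribution π, E[T_i | X_0 = i] = 1/π_i (Kac's formula). Here π_1 = (8/17)/(2/15 + 8/17) = (8/17)/(154/255) = 60/77, so E[T_1 | X_0 = 1] = 1/π_1 = (2/15 + 8/17)/(8/17) = (154/255)/(8/17) = 77/60.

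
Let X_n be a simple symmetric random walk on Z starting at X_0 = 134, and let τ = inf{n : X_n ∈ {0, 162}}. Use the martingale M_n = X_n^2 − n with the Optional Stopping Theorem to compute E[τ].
E[τ] = 3752

M_n = X_n^2 − n is a martingale (since E[X_{n+1}^2 | F_n] = X_n^2 + 1). By OST (τ has finite mean in a bounded region), E[M_τ] = E[M_0] = X_0^2 − 0 = 134^2 = 17956. Also E[M_τ] = E[X_τ^2] − E[τ]. The walk exits at 0 or 162, with P(hit 162 first) = 134/162, so E[X_τ^2] = 162^2 · 134/162 + 0 = 21708. Thus E[τ] = E[X_τ^2] − E[M_τ] = 21708 − 17956 = 3752 = 134(162 − 134) = 3752.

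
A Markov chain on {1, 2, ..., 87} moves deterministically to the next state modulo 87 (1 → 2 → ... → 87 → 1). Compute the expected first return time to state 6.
E[T_6 | X_0 = 6] = 87

The chain cycles deterministically, so starting at state 6 it returns in exactly 87 steps. Equivalently, the stationary distribution is uniform π_j = 1/87 for every state j, so by Kac's formula E[T_6] = 1/π_6 = 87.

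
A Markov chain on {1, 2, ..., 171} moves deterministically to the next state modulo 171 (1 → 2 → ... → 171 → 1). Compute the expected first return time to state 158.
E[T_158 | X_0 = 158] = 171

The chain cycles deterministically, so starting at state 158 it returns in exactly 171 steps. Equivalently, the stationary distribution is uniform π_j = 1/171 for every state j, so by Kac's formula E[T_158] = 1/π_158 = 171.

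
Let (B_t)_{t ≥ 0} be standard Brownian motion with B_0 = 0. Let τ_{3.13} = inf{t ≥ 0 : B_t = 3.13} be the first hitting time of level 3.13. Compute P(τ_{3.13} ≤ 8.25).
P(τ_{3.13} ≤ 8.25) = 2(1 − Φ(3.13/√8.25)) = 2(1 − Φ(1.0897)) ≈ 0.2758

By the reflection principle for standard BM, P(τ_b ≤ t) = 2 · P(B_t ≥ b). Since B_t ~ N(0, t), P(B_t ≥ 3.13) = 1 − Φ(3.13/√t) = 1 − Φ(3.13/√8.25) = 1 − Φ(1.0897) ≈ 0.13792. Doubling: P(τ_{3.13} ≤ 8.25) ≈ 2 · 0.13792 = 0.27584 ≈ 0.2758.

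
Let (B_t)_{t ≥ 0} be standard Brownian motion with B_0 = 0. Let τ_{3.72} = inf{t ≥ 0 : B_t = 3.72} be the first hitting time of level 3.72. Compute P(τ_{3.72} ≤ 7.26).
P(τ_{3.72} ≤ 7.26) = 2(1 − Φ(3.72/√7.26)) = 2(1 − Φ(1.3806)) ≈ 0.1674

By the reflection principle for standard BM, P(τ_b ≤ t) = 2 · P(B_t ≥ b). Since B_t ~ N(0, t), P(B_t ≥ 3.72) = 1 − Φ(3.72/√t) = 1 − Φ(3.72/√7.26) = 1 − Φ(1.3806) ≈ 0.08370. Doubling: P(τ_{3.72} ≤ 7.26) ≈ 2 · 0.08370 = 0.16740 ≈ 0.1674.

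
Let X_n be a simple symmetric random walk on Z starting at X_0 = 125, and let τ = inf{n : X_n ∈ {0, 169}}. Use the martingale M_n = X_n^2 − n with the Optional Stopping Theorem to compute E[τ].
E[τ] = 5500

M_n = X_n^2 − n is a martingale (since E[X_{n+1}^2 | F_n] = X_n^2 + 1). By OST (τ has finite mean in a bounded region), E[M_τ] = E[M_0] = X_0^2 − 0 = 125^2 = 15625. Also E[M_τ] = E[X_τ^2] − E[τ]. The walk exits at 0 or 169, with P(hit 169 first) = 125/169, so E[X_τ^2] = 169^2 · 125/169 + 0 = 21125. Thus E[τ] = E[X_τ^2] − E[M_τ] = 21125 − 15625 = 5500 = 125(169 − 125) = 5500.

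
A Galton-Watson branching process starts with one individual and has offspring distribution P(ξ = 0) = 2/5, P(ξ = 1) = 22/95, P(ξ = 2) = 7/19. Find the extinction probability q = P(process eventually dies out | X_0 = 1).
q = 1

Mean offspring μ = 0·2/5 + 1·22/95 + 2·7/19 = 92/95 ≤ 1. For μ ≤ 1 with offspring not concentrated at 1, the Galton-Watson process goes extinct almost surely, so q = 1.
(Algebraic check: The pgf is f(s) = 2/5 + 22/95·s + 7/19·s². The extinction probability q is the smallest fixed point of f in [0, 1]. Setting s = f(s):
  7/19·s² + (22/95 − 1)·s + 2/5 = 0
  7/19·s² − (2/5 + 7/19)·s + 2/5 = 0
which factors as (s − 1)·(7/19·s − 2/5) = 0, giving roots s = 1 and s = (2/5)/(7/19) = 38/35. Since 38/35 ≥ 1, the smallest root in [0, 1] is s = 1.)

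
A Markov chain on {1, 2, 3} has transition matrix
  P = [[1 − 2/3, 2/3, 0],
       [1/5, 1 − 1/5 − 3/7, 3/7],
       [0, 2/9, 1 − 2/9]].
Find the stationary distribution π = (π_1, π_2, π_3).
π = (21/226, 35/113, 135/226)

This is a birth-death chain on three states, which satisfies detailed balance: π_1 · P_{12} = π_2 · P_{21} and π_2 · P_{23} = π_3 · P_{32}.
From π_1 · 2/3 = π_2 · 1/5: π_2/π_1 = (2/3)/(1/5) = 10/3.
From π_2 · 3/7 = π_3 · 2/9: π_3/π_2 = (3/7)/(2/9) = 27/14.
Take π_1 proportional to 1; then unnormalized π = (1, 10/3, 45/7). Normalize by dividing by the sum 226/21:
  π = (21/226, 35/113, 135/226).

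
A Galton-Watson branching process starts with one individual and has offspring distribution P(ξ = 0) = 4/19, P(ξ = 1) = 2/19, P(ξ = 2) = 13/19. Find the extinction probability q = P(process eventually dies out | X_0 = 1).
q = 4/13

The pgf is f(s) = 4/19 + 2/19·s + 13/19·s². The extinction probability q is the smallest fixed point of f in [0, 1]. Setting s = f(s):
  13/19·s² + (2/19 − 1)·s + 4/19 = 0
  13/19·s² − (4/19 + 13/19)·s + 4/19 = 0
which factors as (s − 1)·(13/19·s − 4/19) = 0, giving roots s = 1 and s = (4/19)/(13/19) = 4/13.
Mean offspring μ = 2/19 + 2·13/19 = 28/19 > 1 (supercritical), so q < 1. The extinction probability is the smaller root: q = (4/19)/(13/19) = 4/13.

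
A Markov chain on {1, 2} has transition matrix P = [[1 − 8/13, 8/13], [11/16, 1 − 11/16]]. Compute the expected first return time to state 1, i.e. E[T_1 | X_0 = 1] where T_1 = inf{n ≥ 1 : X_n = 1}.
E[T_1 | X_0 = 1] = 1/π_1 = 271/143

For an irreducible recurrent Markov chain with stationary distribution π, E[T_i | X_0 = i] = 1/π_i (Kac's formula). Here π_1 = (11/16)/(8/13 + 11/16) = (11/16)/(271/208) = 143/271, so E[T_1 | X_0 = 1] = 1/π_1 = (8/13 + 11/16)/(11/16) = (271/208)/(11/16) = 271/143.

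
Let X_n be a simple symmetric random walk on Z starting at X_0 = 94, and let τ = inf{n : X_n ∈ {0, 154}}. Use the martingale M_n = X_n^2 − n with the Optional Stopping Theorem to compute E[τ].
E[τ] = 5640

M_n = X_n^2 − n is a martingale (since E[X_{n+1}^2 | F_n] = X_n^2 + 1). By OST (τ has finite mean in a bounded region), E[M_τ] = E[M_0] = X_0^2 − 0 = 94^2 = 8836. Also E[M_τ] = E[X_τ^2] − E[τ]. The walk exits at 0 or 154, with P(hit 154 first) = 94/154, so E[X_τ^2] = 154^2 · 94/154 + 0 = 14476. Thus E[τ] = E[X_τ^2] − E[M_τ] = 14476 − 8836 = 5640 = 94(154 − 94) = 5640.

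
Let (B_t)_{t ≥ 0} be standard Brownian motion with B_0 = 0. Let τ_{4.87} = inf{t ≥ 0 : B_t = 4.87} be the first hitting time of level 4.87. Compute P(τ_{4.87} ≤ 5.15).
P(τ_{4.87} ≤ 5.15) = 2(1 − Φ(4.87/√5.15)) = 2(1 − Φ(2.1460)) ≈ 0.0319

By the reflection principle for standard BM, P(τ_b ≤ t) = 2 · P(B_t ≥ b). Since B_t ~ N(0, t), P(B_t ≥ 4.87) = 1 − Φ(4.87/√t) = 1 − Φ(4.87/√5.15) = 1 − Φ(2.1460) ≈ 0.01594. Doubling: P(τ_{4.87} ≤ 5.15) ≈ 2 · 0.01594 = 0.03188 ≈ 0.0319.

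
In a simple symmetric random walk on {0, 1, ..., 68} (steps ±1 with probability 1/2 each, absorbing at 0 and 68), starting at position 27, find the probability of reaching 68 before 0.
P(hit 68 before 0) = 27/68

Let u_k = P(hit 68 before 0 | start at k). Then u_0 = 0, u_68 = 1, and u_k = u_{k-1}/2 + u_{k+1}/2 for 1 ≤ k ≤ 67. This harmonic recurrence is solved by u_k = k/68, giving u_27 = 27/68.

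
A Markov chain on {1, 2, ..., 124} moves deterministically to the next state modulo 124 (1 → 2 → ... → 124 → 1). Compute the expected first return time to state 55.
E[T_55 | X_0 = 55] = 124

The chain cycles deterministically, so starting at state 55 it returns in exactly 124 steps. Equivalently, the stationary distribution is uniform π_j = 1/124 for every state j, so by Kac's formula E[T_55] = 1/π_55 = 124.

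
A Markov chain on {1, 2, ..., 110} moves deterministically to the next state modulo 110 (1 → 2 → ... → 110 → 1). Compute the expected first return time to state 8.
E[T_8 | X_0 = 8] = 110

The chain cycles deterministically, so starting at state 8 it returns in exactly 110 steps. Equivalently, the stationary distribution is uniform π_j = 1/110 for every state j, so by Kac's formula E[T_8] = 1/π_8 = 110.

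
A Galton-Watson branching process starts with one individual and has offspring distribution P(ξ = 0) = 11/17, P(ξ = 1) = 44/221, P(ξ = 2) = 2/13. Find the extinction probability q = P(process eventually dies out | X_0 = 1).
q = 1

Mean offspring μ = 0·11/17 + 1·44/221 + 2·2/13 = 112/221 ≤ 1. For μ ≤ 1 with offspring not concentrated at 1, the Galton-Watson process goes extinct almost surely, so q = 1.
(Algebraic check: The pgf is f(s) = 11/17 + 44/221·s + 2/13·s². The extinction probability q is the smallest fixed point of f in [0, 1]. Setting s = f(s):
  2/13·s² + (44/221 − 1)·s + 11/17 = 0
  2/13·s² − (11/17 + 2/13)·s + 11/17 = 0
which factors as (s − 1)·(2/13·s − 11/17) = 0, giving roots s = 1 and s = (11/17)/(2/13) = 143/34. Since 143/34 ≥ 1, the smallest root in [0, 1] is s = 1.)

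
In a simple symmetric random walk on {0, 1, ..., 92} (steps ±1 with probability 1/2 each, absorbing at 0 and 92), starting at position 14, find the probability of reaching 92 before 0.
P(hit 92 before 0) = 14/92 = 7/46

Let u_k = P(hit 92 before 0 | start at k). Then u_0 = 0, u_92 = 1, and u_k = u_{k-1}/2 + u_{k+1}/2 for 1 ≤ k ≤ 91. This harmonic recurrence is solved by u_k = k/92, giving u_14 = 14/92 = 7/46.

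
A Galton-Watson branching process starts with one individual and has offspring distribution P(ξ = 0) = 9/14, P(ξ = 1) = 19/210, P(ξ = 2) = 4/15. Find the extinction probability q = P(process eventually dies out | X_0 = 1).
q = 1

Mean offspring μ = 0·9/14 + 1·19/210 + 2·4/15 = 131/210 ≤ 1. For μ ≤ 1 with offspring not concentrated at 1, the Galton-Watson process goes extinct almost surely, so q = 1.
(Algebraic check: The pgf is f(s) = 9/14 + 19/210·s + 4/15·s². The extinction probability q is the smallest fixed point of f in [0, 1]. Setting s = f(s):
  4/15·s² + (19/210 − 1)·s + 9/14 = 0
  4/15·s² − (9/14 + 4/15)·s + 9/14 = 0
which factors as (s − 1)·(4/15·s − 9/14) = 0, giving roots s = 1 and s = (9/14)/(4/15) = 135/56. Since 135/56 ≥ 1, the smallest root in [0, 1] is s = 1.)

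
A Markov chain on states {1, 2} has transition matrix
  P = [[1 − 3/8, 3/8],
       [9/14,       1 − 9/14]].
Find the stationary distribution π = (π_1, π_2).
π_1 = 12/19, π_2 = 7/19

Solve πP = π with π_1 + π_2 = 1. From πP = π: π_1 · (1 − 3/8) + π_2 · 9/14 = π_1 ⇒ π_2 · 9/14 = π_1 · 3/8 ⇒ π_2/π_1 = (3/8)/(9/14) = 7/12. Together with π_1 + π_2 = 1:
  π_1 = (9/14)/(3/8 + 9/14) = (9/14)/(57/56) = 12/19,
  π_2 = (3/8)/(3/8 + 9/14) = (3/8)/(57/56) = 7/19.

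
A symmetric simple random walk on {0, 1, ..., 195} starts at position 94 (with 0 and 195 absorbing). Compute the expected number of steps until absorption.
E[τ | X_0 = 94] = 9494

Let v_k = E[τ | X_0 = k]. Boundary: v_0 = v_195 = 0. Recurrence: v_k = 1 + (v_{k-1} + v_{k+1})/2 for 1 ≤ k ≤ 194. The particular solution to v_k − (v_{k-1} + v_{k+1})/2 = 1 is v_k = −k^2. Adding homogeneous solution A + B k and matching boundaries gives v_k = k (195 − k). Substituting k = 94: v_94 = 94 · 101 = 9494.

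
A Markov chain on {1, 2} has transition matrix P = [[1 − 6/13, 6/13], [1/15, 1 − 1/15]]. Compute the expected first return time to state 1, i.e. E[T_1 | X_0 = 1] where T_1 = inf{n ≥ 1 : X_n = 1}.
E[T_1 | X_0 = 1] = 1/π_1 = 103/13

For an irreducible recurrent Markov chain with stationary distribution π, E[T_i | X_0 = i] = 1/π_i (Kac's formula). Here π_1 = (1/15)/(6/13 + 1/15) = (1/15)/(103/195) = 13/103, so E[T_1 | X_0 = 1] = 1/π_1 = (6/13 + 1/15)/(1/15) = (103/195)/(1/15) = 103/13.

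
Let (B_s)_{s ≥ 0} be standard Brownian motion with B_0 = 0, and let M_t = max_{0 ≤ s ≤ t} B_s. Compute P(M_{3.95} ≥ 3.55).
P(M_{3.95} ≥ 3.55) = 2·P(B_{3.95} ≥ 3.55) = 2(1 − Φ(3.55/√3.95)) ≈ 0.0741

By the reflection principle for Brownian motion, P(M_t ≥ a) = 2 · P(B_t ≥ a) for a ≥ 0. Since B_t ~ N(0, t), P(B_t ≥ 3.55) = 1 − Φ(3.55/√t) = 1 − Φ(3.55/√3.95) = 1 − Φ(1.7862). So
  P(M_{3.95} ≥ 3.55) = 2(1 − Φ(1.7862)) ≈ 0.0741.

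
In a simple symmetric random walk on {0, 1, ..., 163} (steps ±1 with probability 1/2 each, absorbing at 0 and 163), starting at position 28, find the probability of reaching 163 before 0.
P(hit 163 before 0) = 28/163

Let u_k = P(hit 163 before 0 | start at k). Then u_0 = 0, u_163 = 1, and u_k = u_{k-1}/2 + u_{k+1}/2 for 1 ≤ k ≤ 162. This harmonic recurrence is solved by u_k = k/163, giving u_28 = 28/163.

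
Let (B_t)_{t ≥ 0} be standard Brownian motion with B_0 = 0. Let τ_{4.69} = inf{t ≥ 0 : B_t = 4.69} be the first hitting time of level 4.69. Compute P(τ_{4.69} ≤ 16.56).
P(τ_{4.69} ≤ 16.56) = 2(1 − Φ(4.69/√16.56)) = 2(1 − Φ(1.1525)) ≈ 0.2491

By the reflection principle for standard BM, P(τ_b ≤ t) = 2 · P(B_t ≥ b). Since B_t ~ N(0, t), P(B_t ≥ 4.69) = 1 − Φ(4.69/√t) = 1 − Φ(4.69/√16.56) = 1 − Φ(1.1525) ≈ 0.12456. Doubling: P(τ_{4.69} ≤ 16.56) ≈ 2 · 0.12456 = 0.24912 ≈ 0.2491.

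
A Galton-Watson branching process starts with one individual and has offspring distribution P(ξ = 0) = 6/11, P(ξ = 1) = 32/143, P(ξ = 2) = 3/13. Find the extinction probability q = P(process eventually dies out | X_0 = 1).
q = 1

Mean offspring μ = 0·6/11 + 1·32/143 + 2·3/13 = 98/143 ≤ 1. For μ ≤ 1 with offspring not concentrated at 1, the Galton-Watson process goes extinct almost surely, so q = 1.
(Algebraic check: The pgf is f(s) = 6/11 + 32/143·s + 3/13·s². The extinction probability q is the smallest fixed point of f in [0, 1]. Setting s = f(s):
  3/13·s² + (32/143 − 1)·s + 6/11 = 0
  3/13·s² − (6/11 + 3/13)·s + 6/11 = 0
which factors as (s − 1)·(3/13·s − 6/11) = 0, giving roots s = 1 and s = (6/11)/(3/13) = 26/11. Since 26/11 ≥ 1, the smallest root in [0, 1] is s = 1.)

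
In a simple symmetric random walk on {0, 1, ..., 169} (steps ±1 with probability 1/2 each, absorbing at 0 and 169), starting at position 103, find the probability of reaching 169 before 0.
P(hit 169 before 0) = 103/169

Let u_k = P(hit 169 before 0 | start at k). Then u_0 = 0, u_169 = 1, and u_k = u_{k-1}/2 + u_{k+1}/2 for 1 ≤ k ≤ 168. This harmonic recurrence is solved by u_k = k/169, giving u_103 = 103/169.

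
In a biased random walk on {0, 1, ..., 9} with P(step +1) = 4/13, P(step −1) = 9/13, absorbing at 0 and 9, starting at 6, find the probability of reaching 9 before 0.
P(hit 9 before 0) = (1 − (9/4)^6) / (1 − (9/4)^9) = 50752/582193

Let u_k denote P(reach 9 before 0 | start at k). Boundary: u_0 = 0, u_9 = 1. Recurrence: u_k = 4/13·u_{k+1} + 9/13·u_{k-1} for 1 ≤ k ≤ 8. Try u_k = A + B·r^k with r = q/p = (9/13)/(4/13) = 9/4. Substitution satisfies the recurrence; boundary conditions give:
  u_k = (1 − r^k) / (1 − r^N) = (1 − (9/4)^6) / (1 − (9/4)^9) = 50752/582193.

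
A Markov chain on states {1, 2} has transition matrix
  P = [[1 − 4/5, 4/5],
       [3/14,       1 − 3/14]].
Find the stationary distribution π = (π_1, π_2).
π_1 = 15/71, π_2 = 56/71

Solve πP = π with π_1 + π_2 = 1. From πP = π: π_1 · (1 − 4/5) + π_2 · 3/14 = π_1 ⇒ π_2 · 3/14 = π_1 · 4/5 ⇒ π_2/π_1 = (4/5)/(3/14) = 56/15. Together with π_1 + π_2 = 1:
  π_1 = (3/14)/(4/5 + 3/14) = (3/14)/(71/70) = 15/71,
  π_2 = (4/5)/(4/5 + 3/14) = (4/5)/(71/70) = 56/71.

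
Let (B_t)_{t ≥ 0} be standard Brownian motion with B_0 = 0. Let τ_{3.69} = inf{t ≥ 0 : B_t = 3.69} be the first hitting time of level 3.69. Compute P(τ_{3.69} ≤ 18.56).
P(τ_{3.69} ≤ 18.56) = 2(1 − Φ(3.69/√18.56)) = 2(1 − Φ(0.8565)) ≈ 0.3917

By the reflection principle for standard BM, P(τ_b ≤ t) = 2 · P(B_t ≥ b). Since B_t ~ N(0, t), P(B_t ≥ 3.69) = 1 − Φ(3.69/√t) = 1 − Φ(3.69/√18.56) = 1 − Φ(0.8565) ≈ 0.19586. Doubling: P(τ_{3.69} ≤ 18.56) ≈ 2 · 0.19586 = 0.39172 ≈ 0.3917.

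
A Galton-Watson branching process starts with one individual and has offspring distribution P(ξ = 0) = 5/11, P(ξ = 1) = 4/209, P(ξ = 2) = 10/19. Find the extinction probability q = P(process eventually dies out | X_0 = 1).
q = 19/22

The pgf is f(s) = 5/11 + 4/209·s + 10/19·s². The extinction probability q is the smallest fixed point of f in [0, 1]. Setting s = f(s):
  10/19·s² + (4/209 − 1)·s + 5/11 = 0
  10/19·s² − (5/11 + 10/19)·s + 5/11 = 0
which factors as (s − 1)·(10/19·s − 5/11) = 0, giving roots s = 1 and s = (5/11)/(10/19) = 19/22.
Mean offspring μ = 4/209 + 2·10/19 = 224/209 > 1 (supercritical), so q < 1. The extinction probability is the smaller root: q = (5/11)/(10/19) = 19/22.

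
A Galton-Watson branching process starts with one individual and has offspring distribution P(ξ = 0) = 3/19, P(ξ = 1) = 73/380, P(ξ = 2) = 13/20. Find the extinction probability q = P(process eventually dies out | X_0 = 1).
q = 60/247

The pgf is f(s) = 3/19 + 73/380·s + 13/20·s². The extinction probability q is the smallest fixed point of f in [0, 1]. Setting s = f(s):
  13/20·s² + (73/380 − 1)·s + 3/19 = 0
  13/20·s² − (3/19 + 13/20)·s + 3/19 = 0
which factors as (s − 1)·(13/20·s − 3/19) = 0, giving roots s = 1 and s = (3/19)/(13/20) = 60/247.
Mean offspring μ = 73/380 + 2·13/20 = 567/380 > 1 (supercritical), so q < 1. The extinction probability is the smaller root: q = (3/19)/(13/20) = 60/247.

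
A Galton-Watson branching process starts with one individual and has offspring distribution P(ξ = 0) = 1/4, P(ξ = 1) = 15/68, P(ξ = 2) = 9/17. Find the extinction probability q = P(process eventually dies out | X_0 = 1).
q = 17/36

The pgf is f(s) = 1/4 + 15/68·s + 9/17·s². The extinction probability q is the smallest fixed point of f in [0, 1]. Setting s = f(s):
  9/17·s² + (15/68 − 1)·s + 1/4 = 0
  9/17·s² − (1/4 + 9/17)·s + 1/4 = 0
which factors as (s − 1)·(9/17·s − 1/4) = 0, giving roots s = 1 and s = (1/4)/(9/17) = 17/36.
Mean offspring μ = 15/68 + 2·9/17 = 87/68 > 1 (supercritical), so q < 1. The extinction probability is the smaller root: q = (1/4)/(9/17) = 17/36.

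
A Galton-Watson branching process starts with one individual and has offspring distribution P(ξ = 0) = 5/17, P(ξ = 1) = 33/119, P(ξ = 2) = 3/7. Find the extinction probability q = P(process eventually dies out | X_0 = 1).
q = 35/51

The pgf is f(s) = 5/17 + 33/119·s + 3/7·s². The extinction probability q is the smallest fixed point of f in [0, 1]. Setting s = f(s):
  3/7·s² + (33/119 − 1)·s + 5/17 = 0
  3/7·s² − (5/17 + 3/7)·s + 5/17 = 0
which factors as (s − 1)·(3/7·s − 5/17) = 0, giving roots s = 1 and s = (5/17)/(3/7) = 35/51.
Mean offspring μ = 33/119 + 2·3/7 = 135/119 > 1 (supercritical), so q < 1. The extinction probability is the smaller root: q = (5/17)/(3/7) = 35/51.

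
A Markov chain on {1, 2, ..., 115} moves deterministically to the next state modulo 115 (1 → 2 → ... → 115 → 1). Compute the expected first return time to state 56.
E[T_56 | X_0 = 56] = 115

The chain cycles deterministically, so starting at state 56 it returns in exactly 115 steps. Equivalently, the stationary distribution is uniform π_j = 1/115 for every state j, so by Kac's formula E[T_56] = 1/π_56 = 115.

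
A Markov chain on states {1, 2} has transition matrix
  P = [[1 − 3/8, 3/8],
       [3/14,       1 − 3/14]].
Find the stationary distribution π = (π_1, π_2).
π_1 = 4/11, π_2 = 7/11

Solve πP = π with π_1 + π_2 = 1. From πP = π: π_1 · (1 − 3/8) + π_2 · 3/14 = π_1 ⇒ π_2 · 3/14 = π_1 · 3/8 ⇒ π_2/π_1 = (3/8)/(3/14) = 7/4. Together with π_1 + π_2 = 1:
  π_1 = (3/14)/(3/8 + 3/14) = (3/14)/(33/56) = 4/11,
  π_2 = (3/8)/(3/8 + 3/14) = (3/8)/(33/56) = 7/11.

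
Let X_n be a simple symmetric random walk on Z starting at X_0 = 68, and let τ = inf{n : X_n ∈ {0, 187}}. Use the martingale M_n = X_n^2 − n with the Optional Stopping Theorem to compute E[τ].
E[τ] = 8092

M_n = X_n^2 − n is a martingale (since E[X_{n+1}^2 | F_n] = X_n^2 + 1). By OST (τ has finite mean in a bounded region), E[M_τ] = E[M_0] = X_0^2 − 0 = 68^2 = 4624. Also E[M_τ] = E[X_τ^2] − E[τ]. The walk exits at 0 or 187, with P(hit 187 first) = 68/187, so E[X_τ^2] = 187^2 · 68/187 + 0 = 12716. Thus E[τ] = E[X_τ^2] − E[M_τ] = 12716 − 4624 = 8092 = 68(187 − 68) = 8092.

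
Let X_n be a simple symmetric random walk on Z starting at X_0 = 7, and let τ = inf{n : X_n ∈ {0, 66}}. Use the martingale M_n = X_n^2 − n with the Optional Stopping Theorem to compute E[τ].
E[τ] = 413

M_n = X_n^2 − n is a martingale (since E[X_{n+1}^2 | F_n] = X_n^2 + 1). By OST (τ has finite mean in a bounded region), E[M_τ] = E[M_0] = X_0^2 − 0 = 7^2 = 49. Also E[M_τ] = E[X_τ^2] − E[τ]. The walk exits at 0 or 66, with P(hit 66 first) = 7/66, so E[X_τ^2] = 66^2 · 7/66 + 0 = 462. Thus E[τ] = E[X_τ^2] − E[M_τ] = 462 − 49 = 413 = 7(66 − 7) = 413.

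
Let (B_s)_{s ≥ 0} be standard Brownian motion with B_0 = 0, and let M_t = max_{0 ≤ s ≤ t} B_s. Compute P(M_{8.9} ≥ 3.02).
P(M_{8.9} ≥ 3.02) = 2·P(B_{8.9} ≥ 3.02) = 2(1 − Φ(3.02/√8.9)) ≈ 0.3114

By the reflection principle for Brownian motion, P(M_t ≥ a) = 2 · P(B_t ≥ a) for a ≥ 0. Since B_t ~ N(0, t), P(B_t ≥ 3.02) = 1 − Φ(3.02/√t) = 1 − Φ(3.02/√8.9) = 1 − Φ(1.0123). So
  P(M_{8.9} ≥ 3.02) = 2(1 − Φ(1.0123)) ≈ 0.3114.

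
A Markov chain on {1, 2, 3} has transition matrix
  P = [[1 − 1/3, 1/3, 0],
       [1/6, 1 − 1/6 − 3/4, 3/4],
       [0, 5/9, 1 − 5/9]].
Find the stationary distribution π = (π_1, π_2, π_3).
π = (10/57, 20/57, 9/19)

This is a birth-death chain on three states, which satisfies detailed balance: π_1 · P_{12} = π_2 · P_{21} and π_2 · P_{23} = π_3 · P_{32}.
From π_1 · 1/3 = π_2 · 1/6: π_2/π_1 = (1/3)/(1/6) = 2.
From π_2 · 3/4 = π_3 · 5/9: π_3/π_2 = (3/4)/(5/9) = 27/20.
Take π_1 proportional to 1; then unnormalized π = (1, 2, 27/10). Normalize by dividing by the sum 57/10:
  π = (10/57, 20/57, 9/19).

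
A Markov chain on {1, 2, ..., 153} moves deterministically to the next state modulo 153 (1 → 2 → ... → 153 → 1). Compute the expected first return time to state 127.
E[T_127 | X_0 = 127] = 153

The chain cycles deterministically, so starting at state 127 it returns in exactly 153 steps. Equivalently, the stationary distribution is uniform π_j = 1/153 for every state j, so by Kac's formula E[T_127] = 1/π_127 = 153.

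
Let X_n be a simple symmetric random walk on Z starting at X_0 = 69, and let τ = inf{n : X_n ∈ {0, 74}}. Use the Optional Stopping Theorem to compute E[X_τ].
E[X_τ] = 69

X_n is a martingale and τ is a bounded-mean stopping time (indeed τ is finite a.s. with bounded expectation since the walk is in a bounded region). By the OST, E[X_τ] = E[X_0] = 69. Equivalently: E[X_τ] = 74 · P(hit 74 first) + 0 · P(hit 0 first) = 74 · (69/74) = 69.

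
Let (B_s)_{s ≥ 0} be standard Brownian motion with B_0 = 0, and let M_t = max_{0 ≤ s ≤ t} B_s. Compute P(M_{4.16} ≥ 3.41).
P(M_{4.16} ≥ 3.41) = 2·P(B_{4.16} ≥ 3.41) = 2(1 − Φ(3.41/√4.16)) ≈ 0.0945

By the reflection principle for Brownian motion, P(M_t ≥ a) = 2 · P(B_t ≥ a) for a ≥ 0. Since B_t ~ N(0, t), P(B_t ≥ 3.41) = 1 − Φ(3.41/√t) = 1 − Φ(3.41/√4.16) = 1 − Φ(1.6719). So
  P(M_{4.16} ≥ 3.41) = 2(1 − Φ(1.6719)) ≈ 0.0945.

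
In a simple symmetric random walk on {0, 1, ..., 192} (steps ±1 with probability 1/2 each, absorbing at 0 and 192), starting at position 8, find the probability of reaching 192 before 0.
P(hit 192 before 0) = 8/192 = 1/24

Let u_k = P(hit 192 before 0 | start at k). Then u_0 = 0, u_192 = 1, and u_k = u_{k-1}/2 + u_{k+1}/2 for 1 ≤ k ≤ 191. This harmonic recurrence is solved by u_k = k/192, giving u_8 = 8/192 = 1/24.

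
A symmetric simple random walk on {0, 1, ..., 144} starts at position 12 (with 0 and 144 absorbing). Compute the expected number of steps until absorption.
E[τ | X_0 = 12] = 1584

Let v_k = E[τ | X_0 = k]. Boundary: v_0 = v_144 = 0. Recurrence: v_k = 1 + (v_{k-1} + v_{k+1})/2 for 1 ≤ k ≤ 143. The particular solution to v_k − (v_{k-1} + v_{k+1})/2 = 1 is v_k = −k^2. Adding homogeneous solution A + B k and matching boundaries gives v_k = k (144 − k). Substituting k = 12: v_12 = 12 · 132 = 1584.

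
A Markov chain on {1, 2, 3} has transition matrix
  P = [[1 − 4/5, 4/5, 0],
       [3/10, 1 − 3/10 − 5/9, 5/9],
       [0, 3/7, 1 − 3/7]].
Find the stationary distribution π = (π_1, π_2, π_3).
π = (81/577, 216/577, 280/577)

This is a birth-death chain on three states, which satisfies detailed balance: π_1 · P_{12} = π_2 · P_{21} and π_2 · P_{23} = π_3 · P_{32}.
From π_1 · 4/5 = π_2 · 3/10: π_2/π_1 = (4/5)/(3/10) = 8/3.
From π_2 · 5/9 = π_3 · 3/7: π_3/π_2 = (5/9)/(3/7) = 35/27.
Take π_1 proportional to 1; then unnormalized π = (1, 8/3, 280/81). Normalize by dividing by the sum 577/81:
  π = (81/577, 216/577, 280/577).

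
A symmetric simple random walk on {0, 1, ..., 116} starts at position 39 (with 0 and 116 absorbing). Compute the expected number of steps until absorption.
E[τ | X_0 = 39] = 3003

Let v_k = E[τ | X_0 = k]. Boundary: v_0 = v_116 = 0. Recurrence: v_k = 1 + (v_{k-1} + v_{k+1})/2 for 1 ≤ k ≤ 115. The particular solution to v_k − (v_{k-1} + v_{k+1})/2 = 1 is v_k = −k^2. Adding homogeneous solution A + B k and matching boundaries gives v_k = k (116 − k). Substituting k = 39: v_39 = 39 · 77 = 3003.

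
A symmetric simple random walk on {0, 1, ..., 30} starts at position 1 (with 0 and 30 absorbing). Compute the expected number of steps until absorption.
E[τ | X_0 = 1] = 29

Let v_k = E[τ | X_0 = k]. Boundary: v_0 = v_30 = 0. Recurrence: v_k = 1 + (v_{k-1} + v_{k+1})/2 for 1 ≤ k ≤ 29. The particular solution to v_k − (v_{k-1} + v_{k+1})/2 = 1 is v_k = −k^2. Adding homogeneous solution A + B k and matching boundaries gives v_k = k (30 − k). Substituting k = 1: v_1 = 1 · 29 = 29.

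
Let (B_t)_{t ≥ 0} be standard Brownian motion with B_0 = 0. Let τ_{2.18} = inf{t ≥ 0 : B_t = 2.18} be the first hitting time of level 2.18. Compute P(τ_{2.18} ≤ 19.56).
P(τ_{2.18} ≤ 19.56) = 2(1 − Φ(2.18/√19.56)) = 2(1 − Φ(0.4929)) ≈ 0.6221

By the reflection principle for standard BM, P(τ_b ≤ t) = 2 · P(B_t ≥ b). Since B_t ~ N(0, t), P(B_t ≥ 2.18) = 1 − Φ(2.18/√t) = 1 − Φ(2.18/√19.56) = 1 − Φ(0.4929) ≈ 0.31104. Doubling: P(τ_{2.18} ≤ 19.56) ≈ 2 · 0.31104 = 0.62208 ≈ 0.6221.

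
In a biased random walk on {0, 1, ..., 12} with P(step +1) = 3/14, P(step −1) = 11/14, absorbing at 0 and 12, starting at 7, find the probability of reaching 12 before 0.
P(hit 12 before 0) = (1 − (11/3)^7) / (1 − (11/3)^12) = 591856389/392303480660

Let u_k denote P(reach 12 before 0 | start at k). Boundary: u_0 = 0, u_12 = 1. Recurrence: u_k = 3/14·u_{k+1} + 11/14·u_{k-1} for 1 ≤ k ≤ 11. Try u_k = A + B·r^k with r = q/p = (11/14)/(3/14) = 11/3. Substitution satisfies the recurrence; boundary conditions give:
  u_k = (1 − r^k) / (1 − r^N) = (1 − (11/3)^7) / (1 − (11/3)^12) = 591856389/392303480660.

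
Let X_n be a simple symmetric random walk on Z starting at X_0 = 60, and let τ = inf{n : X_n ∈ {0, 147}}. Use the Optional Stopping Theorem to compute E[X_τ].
E[X_τ] = 60

X_n is a martingale and τ is a bounded-mean stopping time (indeed τ is finite a.s. with bounded expectation since the walk is in a bounded region). By the OST, E[X_τ] = E[X_0] = 60. Equivalently: E[X_τ] = 147 · P(hit 147 first) + 0 · P(hit 0 first) = 147 · (60/147) = 60.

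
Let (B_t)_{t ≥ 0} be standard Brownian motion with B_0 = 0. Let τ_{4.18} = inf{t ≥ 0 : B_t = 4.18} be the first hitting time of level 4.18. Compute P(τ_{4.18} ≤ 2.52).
P(τ_{4.18} ≤ 2.52) = 2(1 − Φ(4.18/√2.52)) = 2(1 − Φ(2.6332)) ≈ 0.0085

By the reflection principle for standard BM, P(τ_b ≤ t) = 2 · P(B_t ≥ b). Since B_t ~ N(0, t), P(B_t ≥ 4.18) = 1 − Φ(4.18/√t) = 1 − Φ(4.18/√2.52) = 1 − Φ(2.6332) ≈ 0.00423. Doubling: P(τ_{4.18} ≤ 2.52) ≈ 2 · 0.00423 = 0.00846 ≈ 0.0085.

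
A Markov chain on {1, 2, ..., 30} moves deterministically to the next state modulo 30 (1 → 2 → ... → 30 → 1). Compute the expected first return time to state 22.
E[T_22 | X_0 = 22] = 30

The chain cycles deterministically, so starting at state 22 it returns in exactly 30 steps. Equivalently, the stationary distribution is uniform π_j = 1/30 for every state j, so by Kac's formula E[T_22] = 1/π_22 = 30.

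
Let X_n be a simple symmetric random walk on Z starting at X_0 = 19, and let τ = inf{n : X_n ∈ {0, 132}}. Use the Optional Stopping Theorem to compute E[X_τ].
E[X_τ] = 19

X_n is a martingale and τ is a bounded-mean stopping time (indeed τ is finite a.s. with bounded expectation since the walk is in a bounded region). By the OST, E[X_τ] = E[X_0] = 19. Equivalently: E[X_τ] = 132 · P(hit 132 first) + 0 · P(hit 0 first) = 132 · (19/132) = 19.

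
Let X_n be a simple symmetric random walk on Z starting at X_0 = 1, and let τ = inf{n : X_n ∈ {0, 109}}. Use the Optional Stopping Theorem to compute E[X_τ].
E[X_τ] = 1

X_n is a martingale and τ is a bounded-mean stopping time (indeed τ is finite a.s. with bounded expectation since the walk is in a bounded region). By the OST, E[X_τ] = E[X_0] = 1. Equivalently: E[X_τ] = 109 · P(hit 109 first) + 0 · P(hit 0 first) = 109 · (1/109) = 1.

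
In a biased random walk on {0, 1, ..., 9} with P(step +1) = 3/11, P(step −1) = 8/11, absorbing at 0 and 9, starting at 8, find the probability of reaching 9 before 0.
P(hit 9 before 0) = (1 − (8/3)^8) / (1 − (8/3)^9) = 10062393/26839609

Let u_k denote P(reach 9 before 0 | start at k). Boundary: u_0 = 0, u_9 = 1. Recurrence: u_k = 3/11·u_{k+1} + 8/11·u_{k-1} for 1 ≤ k ≤ 8. Try u_k = A + B·r^k with r = q/p = (8/11)/(3/11) = 8/3. Substitution satisfies the recurrence; boundary conditions give:
  u_k = (1 − r^k) / (1 − r^N) = (1 − (8/3)^8) / (1 − (8/3)^9) = 10062393/26839609.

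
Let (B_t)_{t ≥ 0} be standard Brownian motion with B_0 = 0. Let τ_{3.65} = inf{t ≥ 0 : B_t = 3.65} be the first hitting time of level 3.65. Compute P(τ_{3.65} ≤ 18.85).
P(τ_{3.65} ≤ 18.85) = 2(1 − Φ(3.65/√18.85)) = 2(1 − Φ(0.8407)) ≈ 0.4005

By the reflection principle for standard BM, P(τ_b ≤ t) = 2 · P(B_t ≥ b). Since B_t ~ N(0, t), P(B_t ≥ 3.65) = 1 − Φ(3.65/√t) = 1 − Φ(3.65/√18.85) = 1 − Φ(0.8407) ≈ 0.20026. Doubling: P(τ_{3.65} ≤ 18.85) ≈ 2 · 0.20026 = 0.40052 ≈ 0.4005.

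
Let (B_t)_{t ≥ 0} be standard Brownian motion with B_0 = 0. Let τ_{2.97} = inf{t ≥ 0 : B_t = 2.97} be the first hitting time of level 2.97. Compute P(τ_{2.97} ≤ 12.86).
P(τ_{2.97} ≤ 12.86) = 2(1 − Φ(2.97/√12.86)) = 2(1 − Φ(0.8282)) ≈ 0.4076

By the reflection principle for standard BM, P(τ_b ≤ t) = 2 · P(B_t ≥ b). Since B_t ~ N(0, t), P(B_t ≥ 2.97) = 1 − Φ(2.97/√t) = 1 − Φ(2.97/√12.86) = 1 − Φ(0.8282) ≈ 0.20378. Doubling: P(τ_{2.97} ≤ 12.86) ≈ 2 · 0.20378 = 0.40756 ≈ 0.4076.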